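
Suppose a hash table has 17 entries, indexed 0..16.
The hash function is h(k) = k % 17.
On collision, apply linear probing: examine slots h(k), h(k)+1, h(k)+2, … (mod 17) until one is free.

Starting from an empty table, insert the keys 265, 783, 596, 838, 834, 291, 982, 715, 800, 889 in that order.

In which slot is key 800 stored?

265: h=10 -> slot 10
783: h=1 -> slot 1
596: h=1, probe 1,2 -> slot 2
838: h=5 -> slot 5
834: h=1, probe 1,2,3 -> slot 3
291: h=2, probe 2,3,4 -> slot 4
982: h=13 -> slot 13
715: h=1, probe 1,2,3,4,5,6 -> slot 6
800: h=1, probe 1,2,3,4,5,6,7 -> slot 7
889: h=5, probe 5,6,7,8 -> slot 8
Table: [-, 783, 596, 834, 291, 838, 715, 800, 889, -, 265, -, -, 982, -, -, -]

7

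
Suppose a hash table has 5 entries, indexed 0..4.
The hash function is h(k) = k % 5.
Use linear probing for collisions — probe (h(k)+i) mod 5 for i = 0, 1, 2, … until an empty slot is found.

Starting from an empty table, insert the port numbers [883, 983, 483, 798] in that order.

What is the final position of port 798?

1

883: h=3 -> slot 3
983: h=3, probe 3,4 -> slot 4
483: h=3, probe 3,4,0 -> slot 0
798: h=3, probe 3,4,0,1 -> slot 1
Table: [483, 798, ∅, 883, 983]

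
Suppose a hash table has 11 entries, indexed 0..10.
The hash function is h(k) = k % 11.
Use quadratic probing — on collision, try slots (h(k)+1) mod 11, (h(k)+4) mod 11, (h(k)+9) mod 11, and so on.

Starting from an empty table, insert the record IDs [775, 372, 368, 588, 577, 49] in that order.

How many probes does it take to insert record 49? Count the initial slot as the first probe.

775: h=5 => slot 5
372: h=9 => slot 9
368: h=5, probe 5,6 => slot 6
588: h=5, probe 5,6,9,3 => slot 3
577: h=5, probe 5,6,9,3,10 => slot 10
49: h=5, probe 5,6,9,3,10,8 => slot 8
Table: [—, —, —, 588, —, 775, 368, —, 49, 372, 577]

6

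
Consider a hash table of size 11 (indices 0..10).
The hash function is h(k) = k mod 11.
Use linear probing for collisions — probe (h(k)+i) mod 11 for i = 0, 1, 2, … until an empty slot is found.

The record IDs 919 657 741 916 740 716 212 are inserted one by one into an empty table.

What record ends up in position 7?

212

919 hashes to 6; slot 6 is free => place at 6.
657 hashes to 8; slot 8 is free => place at 8.
741 hashes to 4; slot 4 is free => place at 4.
916 hashes to 3; slot 3 is free => place at 3.
740 hashes to 3; 3,4 taken => place at 5.
716 hashes to 1; slot 1 is free => place at 1.
212 hashes to 3; 3,4,5,6 taken => place at 7.
Table: [_, 716, _, 916, 741, 740, 919, 212, 657, _, _]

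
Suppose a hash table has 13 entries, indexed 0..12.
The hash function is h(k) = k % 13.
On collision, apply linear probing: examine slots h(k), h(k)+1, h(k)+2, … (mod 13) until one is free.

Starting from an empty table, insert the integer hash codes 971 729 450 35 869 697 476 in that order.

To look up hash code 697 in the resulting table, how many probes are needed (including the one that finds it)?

Insert 971: h=9, slot 9 empty => index 9.
Insert 729: h=1, slot 1 empty => index 1.
Insert 450: h=8, slot 8 empty => index 8.
Insert 35: h=9, slot 9 occupied => index 10.
Insert 869: h=11, slot 11 empty => index 11.
Insert 697: h=8, slots 8,9,10,11 occupied => index 12.
Insert 476: h=8, slots 8,9,10,11,12 occupied => index 0.
Table: [476, 729, ., ., ., ., ., ., 450, 971, 35, 869, 697]
Lookup 697: h=8, probe 8,9,10,11,12 → found at 12.

5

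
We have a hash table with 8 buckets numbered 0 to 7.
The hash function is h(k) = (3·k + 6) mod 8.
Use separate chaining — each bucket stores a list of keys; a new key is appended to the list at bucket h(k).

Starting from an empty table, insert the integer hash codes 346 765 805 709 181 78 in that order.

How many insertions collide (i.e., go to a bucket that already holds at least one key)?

3

Insert 346: h=4, bucket 4 empty -> new chain.
Insert 765: h=5, bucket 5 empty -> new chain.
Insert 805: h=5, bucket 5 nonempty -> append to chain.
Insert 709: h=5, bucket 5 nonempty -> append to chain.
Insert 181: h=5, bucket 5 nonempty -> append to chain.
Insert 78: h=0, bucket 0 empty -> new chain.
Final buckets:
0: 78
1: -
2: -
3: -
4: 346
5: 765 -> 805 -> 709 -> 181
6: -
7: -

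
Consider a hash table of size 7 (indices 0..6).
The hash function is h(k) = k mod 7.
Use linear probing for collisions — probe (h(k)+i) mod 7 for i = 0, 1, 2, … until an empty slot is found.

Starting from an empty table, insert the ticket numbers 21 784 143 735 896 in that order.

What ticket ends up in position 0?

Insert 21: h=0, slot 0 empty => index 0.
Insert 784: h=0, slot 0 occupied => index 1.
Insert 143: h=3, slot 3 empty => index 3.
Insert 735: h=0, slots 0,1 occupied => index 2.
Insert 896: h=0, slots 0,1,2,3 occupied => index 4.
Table: [21, 784, 735, 143, 896, ∅, ∅]

21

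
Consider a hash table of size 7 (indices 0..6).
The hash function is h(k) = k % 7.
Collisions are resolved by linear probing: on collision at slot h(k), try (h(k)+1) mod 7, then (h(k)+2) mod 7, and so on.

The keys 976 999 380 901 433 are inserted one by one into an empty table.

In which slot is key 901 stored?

6

976: h=3 → slot 3
999: h=5 → slot 5
380: h=2 → slot 2
901: h=5, probe 5,6 → slot 6
433: h=6, probe 6,0 → slot 0
Table: [433, —, 380, 976, —, 999, 901]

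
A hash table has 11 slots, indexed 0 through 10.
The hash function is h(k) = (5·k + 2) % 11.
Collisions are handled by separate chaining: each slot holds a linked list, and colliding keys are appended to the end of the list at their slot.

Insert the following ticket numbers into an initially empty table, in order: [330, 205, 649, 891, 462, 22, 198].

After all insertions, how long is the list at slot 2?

Insert 330: h=2, bucket 2 empty -> new chain.
Insert 205: h=4, bucket 4 empty -> new chain.
Insert 649: h=2, bucket 2 nonempty -> append to chain.
Insert 891: h=2, bucket 2 nonempty -> append to chain.
Insert 462: h=2, bucket 2 nonempty -> append to chain.
Insert 22: h=2, bucket 2 nonempty -> append to chain.
Insert 198: h=2, bucket 2 nonempty -> append to chain.
Final buckets:
0: -
1: -
2: 330 -> 649 -> 891 -> 462 -> 22 -> 198
3: -
4: 205
5: -
6: -
7: -
8: -
9: -
10: -

6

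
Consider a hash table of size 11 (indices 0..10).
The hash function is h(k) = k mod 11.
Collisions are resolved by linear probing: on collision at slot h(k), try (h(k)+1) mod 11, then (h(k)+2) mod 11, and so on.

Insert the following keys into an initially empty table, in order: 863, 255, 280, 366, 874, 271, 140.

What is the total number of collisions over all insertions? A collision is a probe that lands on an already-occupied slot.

5

Insert 863: h=5, slot 5 empty → index 5.
Insert 255: h=2, slot 2 empty → index 2.
Insert 280: h=5, slot 5 occupied → index 6.
Insert 366: h=3, slot 3 empty → index 3.
Insert 874: h=5, slots 5,6 occupied → index 7.
Insert 271: h=7, slot 7 occupied → index 8.
Insert 140: h=8, slot 8 occupied → index 9.
Table: [-, -, 255, 366, -, 863, 280, 874, 271, 140, -]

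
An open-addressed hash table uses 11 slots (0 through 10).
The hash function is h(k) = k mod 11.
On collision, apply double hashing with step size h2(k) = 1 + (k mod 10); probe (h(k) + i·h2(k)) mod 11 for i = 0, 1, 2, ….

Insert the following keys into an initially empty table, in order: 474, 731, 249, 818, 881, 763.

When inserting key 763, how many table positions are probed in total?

474: h=1 => slot 1
731: h=5 => slot 5
249: h=7 => slot 7
818: h=4 => slot 4
881: h=1, h2=2, probe 1,3 => slot 3
763: h=4, h2=4, probe 4,8 => slot 8
Table: [., 474, ., 881, 818, 731, ., 249, 763, ., .]

2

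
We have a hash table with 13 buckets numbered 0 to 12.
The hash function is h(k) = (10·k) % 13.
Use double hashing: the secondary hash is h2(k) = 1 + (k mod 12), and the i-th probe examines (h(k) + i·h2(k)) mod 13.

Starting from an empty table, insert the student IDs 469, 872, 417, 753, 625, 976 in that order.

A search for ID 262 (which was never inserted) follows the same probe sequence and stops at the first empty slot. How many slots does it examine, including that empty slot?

469 hashes to 10; slot 10 is free => place at 10.
872 hashes to 10, h2=9; 10 taken => place at 6.
417 hashes to 10, h2=10; 10 taken => place at 7.
753 hashes to 3; slot 3 is free => place at 3.
625 hashes to 10, h2=2; 10 taken => place at 12.
976 hashes to 10, h2=5; 10 taken => place at 2.
Table: [∅, ∅, 976, 753, ∅, ∅, 872, 417, ∅, ∅, 469, ∅, 625]
Lookup 262: h=7, h2=11, probe 7,5 → slot 5 empty, not found.

2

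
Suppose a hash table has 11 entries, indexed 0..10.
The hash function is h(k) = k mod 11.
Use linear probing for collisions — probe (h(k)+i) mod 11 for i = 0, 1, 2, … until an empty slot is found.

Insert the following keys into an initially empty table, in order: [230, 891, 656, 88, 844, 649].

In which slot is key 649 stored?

2

Insert 230: h=10, slot 10 empty => index 10.
Insert 891: h=0, slot 0 empty => index 0.
Insert 656: h=7, slot 7 empty => index 7.
Insert 88: h=0, slot 0 occupied => index 1.
Insert 844: h=8, slot 8 empty => index 8.
Insert 649: h=0, slots 0,1 occupied => index 2.
Table: [891, 88, 649, —, —, —, —, 656, 844, —, 230]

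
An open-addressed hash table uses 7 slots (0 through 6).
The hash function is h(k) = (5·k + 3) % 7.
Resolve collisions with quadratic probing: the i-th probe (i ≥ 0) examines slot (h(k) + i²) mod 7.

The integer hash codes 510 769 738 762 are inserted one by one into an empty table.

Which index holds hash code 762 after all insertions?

510: h=5 => slot 5
769: h=5, probe 5,6 => slot 6
738: h=4 => slot 4
762: h=5, probe 5,6,2 => slot 2
Table: [_, _, 762, _, 738, 510, 769]

2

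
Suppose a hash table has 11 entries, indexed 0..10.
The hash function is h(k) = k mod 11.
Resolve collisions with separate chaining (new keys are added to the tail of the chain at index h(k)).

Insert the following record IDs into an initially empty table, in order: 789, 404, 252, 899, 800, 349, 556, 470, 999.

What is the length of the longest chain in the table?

789 -> bucket 8
404 -> bucket 8 (collision)
252 -> bucket 10
899 -> bucket 8 (collision)
800 -> bucket 8 (collision)
349 -> bucket 8 (collision)
556 -> bucket 6
470 -> bucket 8 (collision)
999 -> bucket 9
Final buckets:
0: ∅
1: ∅
2: ∅
3: ∅
4: ∅
5: ∅
6: 556
7: ∅
8: 789 -> 404 -> 899 -> 800 -> 349 -> 470
9: 999
10: 252

6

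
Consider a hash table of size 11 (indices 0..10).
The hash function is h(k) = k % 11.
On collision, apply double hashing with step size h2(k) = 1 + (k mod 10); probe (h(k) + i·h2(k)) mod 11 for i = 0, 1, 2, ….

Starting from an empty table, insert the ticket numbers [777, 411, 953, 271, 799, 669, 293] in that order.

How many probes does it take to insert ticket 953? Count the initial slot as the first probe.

777: h=7 -> slot 7
411: h=4 -> slot 4
953: h=7, h2=4, probe 7,0 -> slot 0
271: h=7, h2=2, probe 7,9 -> slot 9
799: h=7, h2=10, probe 7,6 -> slot 6
669: h=9, h2=10, probe 9,8 -> slot 8
293: h=7, h2=4, probe 7,0,4,8,1 -> slot 1
Table: [953, 293, ∅, ∅, 411, ∅, 799, 777, 669, 271, ∅]

2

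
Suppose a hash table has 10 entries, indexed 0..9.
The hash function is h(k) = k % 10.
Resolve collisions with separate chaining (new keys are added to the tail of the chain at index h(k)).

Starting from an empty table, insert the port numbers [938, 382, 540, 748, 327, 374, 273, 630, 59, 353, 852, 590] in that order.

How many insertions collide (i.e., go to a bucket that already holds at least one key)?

Insert 938: h=8, bucket 8 empty -> new chain.
Insert 382: h=2, bucket 2 empty -> new chain.
Insert 540: h=0, bucket 0 empty -> new chain.
Insert 748: h=8, bucket 8 nonempty -> append to chain.
Insert 327: h=7, bucket 7 empty -> new chain.
Insert 374: h=4, bucket 4 empty -> new chain.
Insert 273: h=3, bucket 3 empty -> new chain.
Insert 630: h=0, bucket 0 nonempty -> append to chain.
Insert 59: h=9, bucket 9 empty -> new chain.
Insert 353: h=3, bucket 3 nonempty -> append to chain.
Insert 852: h=2, bucket 2 nonempty -> append to chain.
Insert 590: h=0, bucket 0 nonempty -> append to chain.
Final buckets:
0: 540 -> 630 -> 590
1: ∅
2: 382 -> 852
3: 273 -> 353
4: 374
5: ∅
6: ∅
7: 327
8: 938 -> 748
9: 59

5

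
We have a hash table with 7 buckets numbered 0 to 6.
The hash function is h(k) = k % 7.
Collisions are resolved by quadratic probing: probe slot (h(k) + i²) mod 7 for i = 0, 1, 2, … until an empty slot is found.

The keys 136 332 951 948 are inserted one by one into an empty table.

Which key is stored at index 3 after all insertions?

136 hashes to 3; slot 3 is free → place at 3.
332 hashes to 3; 3 taken → place at 4.
951 hashes to 6; slot 6 is free → place at 6.
948 hashes to 3; 3,4 taken → place at 0.
Table: [948, -, -, 136, 332, -, 951]

136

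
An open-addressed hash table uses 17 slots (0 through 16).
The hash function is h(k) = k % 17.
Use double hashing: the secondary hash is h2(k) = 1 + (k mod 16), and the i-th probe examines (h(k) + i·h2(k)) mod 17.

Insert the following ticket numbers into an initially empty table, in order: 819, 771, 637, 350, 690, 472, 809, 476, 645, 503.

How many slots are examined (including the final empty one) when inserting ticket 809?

819: h=3 → slot 3
771: h=6 → slot 6
637: h=8 → slot 8
350: h=10 → slot 10
690: h=10, h2=3, probe 10,13 → slot 13
472: h=13, h2=9, probe 13,5 → slot 5
809: h=10, h2=10, probe 10,3,13,6,16 → slot 16
476: h=0 → slot 0
645: h=16, h2=6, probe 16,5,11 → slot 11
503: h=10, h2=8, probe 10,1 → slot 1
Table: [476, 503, ∅, 819, ∅, 472, 771, ∅, 637, ∅, 350, 645, ∅, 690, ∅, ∅, 809]

5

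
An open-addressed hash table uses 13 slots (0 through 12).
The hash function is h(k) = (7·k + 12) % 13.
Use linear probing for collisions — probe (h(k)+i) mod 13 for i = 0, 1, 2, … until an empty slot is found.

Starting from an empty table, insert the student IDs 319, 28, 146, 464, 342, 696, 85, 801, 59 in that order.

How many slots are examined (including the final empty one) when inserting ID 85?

4

Insert 319: h=9, slot 9 empty -> index 9.
Insert 28: h=0, slot 0 empty -> index 0.
Insert 146: h=7, slot 7 empty -> index 7.
Insert 464: h=10, slot 10 empty -> index 10.
Insert 342: h=1, slot 1 empty -> index 1.
Insert 696: h=9, slots 9,10 occupied -> index 11.
Insert 85: h=9, slots 9,10,11 occupied -> index 12.
Insert 801: h=3, slot 3 empty -> index 3.
Insert 59: h=9, slots 9,10,11,12,0,1 occupied -> index 2.
Table: [28, 342, 59, 801, -, -, -, 146, -, 319, 464, 696, 85]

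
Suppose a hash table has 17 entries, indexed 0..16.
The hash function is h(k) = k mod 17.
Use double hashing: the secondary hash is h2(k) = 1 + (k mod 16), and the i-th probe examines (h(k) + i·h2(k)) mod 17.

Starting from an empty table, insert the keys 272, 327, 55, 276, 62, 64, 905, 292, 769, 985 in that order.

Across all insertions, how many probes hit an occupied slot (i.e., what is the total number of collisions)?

4

272: h=0 => slot 0
327: h=4 => slot 4
55: h=4, h2=8, probe 4,12 => slot 12
276: h=4, h2=5, probe 4,9 => slot 9
62: h=11 => slot 11
64: h=13 => slot 13
905: h=4, h2=10, probe 4,14 => slot 14
292: h=3 => slot 3
769: h=4, h2=2, probe 4,6 => slot 6
985: h=16 => slot 16
Table: [272, -, -, 292, 327, -, 769, -, -, 276, -, 62, 55, 64, 905, -, 985]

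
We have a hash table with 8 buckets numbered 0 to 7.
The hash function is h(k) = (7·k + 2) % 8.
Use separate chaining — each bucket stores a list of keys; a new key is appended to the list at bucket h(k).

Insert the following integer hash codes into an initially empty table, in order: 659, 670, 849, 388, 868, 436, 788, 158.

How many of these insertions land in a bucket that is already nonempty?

659 → bucket 7
670 → bucket 4
849 → bucket 1
388 → bucket 6
868 → bucket 6 (collision)
436 → bucket 6 (collision)
788 → bucket 6 (collision)
158 → bucket 4 (collision)
Final buckets:
0: .
1: 849
2: .
3: .
4: 670 -> 158
5: .
6: 388 -> 868 -> 436 -> 788
7: 659

4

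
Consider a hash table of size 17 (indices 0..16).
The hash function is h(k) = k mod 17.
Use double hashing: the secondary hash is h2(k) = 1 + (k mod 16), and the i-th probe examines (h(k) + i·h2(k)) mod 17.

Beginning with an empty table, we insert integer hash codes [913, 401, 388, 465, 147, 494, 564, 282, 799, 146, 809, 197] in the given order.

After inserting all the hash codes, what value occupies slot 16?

809

Insert 913: h=12, slot 12 empty -> index 12.
Insert 401: h=10, slot 10 empty -> index 10.
Insert 388: h=14, slot 14 empty -> index 14.
Insert 465: h=6, slot 6 empty -> index 6.
Insert 147: h=11, slot 11 empty -> index 11.
Insert 494: h=1, slot 1 empty -> index 1.
Insert 564: h=3, slot 3 empty -> index 3.
Insert 282: h=10, h2=11, slot 10 occupied -> index 4.
Insert 799: h=0, slot 0 empty -> index 0.
Insert 146: h=10, h2=3, slot 10 occupied -> index 13.
Insert 809: h=10, h2=10, slots 10,3,13,6 occupied -> index 16.
Insert 197: h=10, h2=6, slots 10,16 occupied -> index 5.
Table: [799, 494, ., 564, 282, 197, 465, ., ., ., 401, 147, 913, 146, 388, ., 809]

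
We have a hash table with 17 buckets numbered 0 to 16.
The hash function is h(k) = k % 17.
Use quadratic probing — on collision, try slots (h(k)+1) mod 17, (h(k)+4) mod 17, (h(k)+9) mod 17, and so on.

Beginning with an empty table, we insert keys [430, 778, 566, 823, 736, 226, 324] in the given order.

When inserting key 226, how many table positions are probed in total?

4

Insert 430: h=5, slot 5 empty -> index 5.
Insert 778: h=13, slot 13 empty -> index 13.
Insert 566: h=5, slot 5 occupied -> index 6.
Insert 823: h=7, slot 7 empty -> index 7.
Insert 736: h=5, slots 5,6 occupied -> index 9.
Insert 226: h=5, slots 5,6,9 occupied -> index 14.
Insert 324: h=1, slot 1 empty -> index 1.
Table: [—, 324, —, —, —, 430, 566, 823, —, 736, —, —, —, 778, 226, —, —]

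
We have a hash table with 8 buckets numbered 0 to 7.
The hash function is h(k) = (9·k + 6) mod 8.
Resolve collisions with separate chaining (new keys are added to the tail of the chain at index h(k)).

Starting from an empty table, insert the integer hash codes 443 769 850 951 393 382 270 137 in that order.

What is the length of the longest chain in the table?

443 → bucket 1
769 → bucket 7
850 → bucket 0
951 → bucket 5
393 → bucket 7 (collision)
382 → bucket 4
270 → bucket 4 (collision)
137 → bucket 7 (collision)
Final buckets:
0: 850
1: 443
2: .
3: .
4: 382 -> 270
5: 951
6: .
7: 769 -> 393 -> 137

3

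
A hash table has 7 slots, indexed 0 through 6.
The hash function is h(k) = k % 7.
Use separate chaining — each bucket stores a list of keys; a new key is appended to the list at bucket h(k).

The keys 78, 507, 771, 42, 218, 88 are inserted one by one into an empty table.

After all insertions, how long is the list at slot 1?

3

Insert 78: h=1, bucket 1 empty → new chain.
Insert 507: h=3, bucket 3 empty → new chain.
Insert 771: h=1, bucket 1 nonempty → append to chain.
Insert 42: h=0, bucket 0 empty → new chain.
Insert 218: h=1, bucket 1 nonempty → append to chain.
Insert 88: h=4, bucket 4 empty → new chain.
Final buckets:
0: 42
1: 78 -> 771 -> 218
2: ∅
3: 507
4: 88
5: ∅
6: ∅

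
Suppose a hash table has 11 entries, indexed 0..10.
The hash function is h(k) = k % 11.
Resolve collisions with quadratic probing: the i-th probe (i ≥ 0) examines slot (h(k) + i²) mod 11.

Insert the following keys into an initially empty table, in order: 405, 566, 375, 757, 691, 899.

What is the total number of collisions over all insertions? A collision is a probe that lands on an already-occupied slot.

405: h=9 => slot 9
566: h=5 => slot 5
375: h=1 => slot 1
757: h=9, probe 9,10 => slot 10
691: h=9, probe 9,10,2 => slot 2
899: h=8 => slot 8
Table: [_, 375, 691, _, _, 566, _, _, 899, 405, 757]

3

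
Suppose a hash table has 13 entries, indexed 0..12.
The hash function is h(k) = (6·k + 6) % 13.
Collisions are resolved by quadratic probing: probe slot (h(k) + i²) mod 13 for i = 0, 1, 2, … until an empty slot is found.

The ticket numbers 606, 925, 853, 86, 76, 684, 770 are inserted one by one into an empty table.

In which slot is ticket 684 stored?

11

Insert 606: h=2, slot 2 empty -> index 2.
Insert 925: h=5, slot 5 empty -> index 5.
Insert 853: h=2, slot 2 occupied -> index 3.
Insert 86: h=2, slots 2,3 occupied -> index 6.
Insert 76: h=7, slot 7 empty -> index 7.
Insert 684: h=2, slots 2,3,6 occupied -> index 11.
Insert 770: h=11, slot 11 occupied -> index 12.
Table: [∅, ∅, 606, 853, ∅, 925, 86, 76, ∅, ∅, ∅, 684, 770]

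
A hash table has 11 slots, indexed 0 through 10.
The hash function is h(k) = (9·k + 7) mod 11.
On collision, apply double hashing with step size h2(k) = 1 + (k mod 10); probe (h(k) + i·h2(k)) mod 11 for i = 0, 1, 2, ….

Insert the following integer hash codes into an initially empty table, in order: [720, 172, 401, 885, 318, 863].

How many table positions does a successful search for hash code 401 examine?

2

720 hashes to 8; slot 8 is free -> place at 8.
172 hashes to 4; slot 4 is free -> place at 4.
401 hashes to 8, h2=2; 8 taken -> place at 10.
885 hashes to 8, h2=6; 8 taken -> place at 3.
318 hashes to 9; slot 9 is free -> place at 9.
863 hashes to 8, h2=4; 8 taken -> place at 1.
Table: [., 863, ., 885, 172, ., ., ., 720, 318, 401]
Lookup 401: h=8, h2=2, probe 8,10 → found at 10.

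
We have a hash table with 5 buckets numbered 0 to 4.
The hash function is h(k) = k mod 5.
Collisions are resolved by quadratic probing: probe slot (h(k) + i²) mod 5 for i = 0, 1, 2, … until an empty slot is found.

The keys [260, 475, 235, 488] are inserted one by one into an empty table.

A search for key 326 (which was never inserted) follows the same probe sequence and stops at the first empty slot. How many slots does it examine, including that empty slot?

Insert 260: h=0, slot 0 empty => index 0.
Insert 475: h=0, slot 0 occupied => index 1.
Insert 235: h=0, slots 0,1 occupied => index 4.
Insert 488: h=3, slot 3 empty => index 3.
Table: [260, 475, -, 488, 235]
Lookup 326: h=1, probe 1,2 → slot 2 empty, not found.

2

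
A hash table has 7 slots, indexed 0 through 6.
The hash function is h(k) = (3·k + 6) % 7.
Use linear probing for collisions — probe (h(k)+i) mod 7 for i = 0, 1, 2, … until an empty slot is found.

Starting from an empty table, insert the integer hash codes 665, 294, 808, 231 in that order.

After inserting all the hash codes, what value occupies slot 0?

294

665: h=6 → slot 6
294: h=6, probe 6,0 → slot 0
808: h=1 → slot 1
231: h=6, probe 6,0,1,2 → slot 2
Table: [294, 808, 231, ∅, ∅, ∅, 665]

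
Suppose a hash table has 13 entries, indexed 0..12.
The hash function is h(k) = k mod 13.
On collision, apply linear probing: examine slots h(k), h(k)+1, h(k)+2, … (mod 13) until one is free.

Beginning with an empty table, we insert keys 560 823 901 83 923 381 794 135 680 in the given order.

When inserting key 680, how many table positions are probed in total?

Insert 560: h=1, slot 1 empty => index 1.
Insert 823: h=4, slot 4 empty => index 4.
Insert 901: h=4, slot 4 occupied => index 5.
Insert 83: h=5, slot 5 occupied => index 6.
Insert 923: h=0, slot 0 empty => index 0.
Insert 381: h=4, slots 4,5,6 occupied => index 7.
Insert 794: h=1, slot 1 occupied => index 2.
Insert 135: h=5, slots 5,6,7 occupied => index 8.
Insert 680: h=4, slots 4,5,6,7,8 occupied => index 9.
Table: [923, 560, 794, -, 823, 901, 83, 381, 135, 680, -, -, -]

6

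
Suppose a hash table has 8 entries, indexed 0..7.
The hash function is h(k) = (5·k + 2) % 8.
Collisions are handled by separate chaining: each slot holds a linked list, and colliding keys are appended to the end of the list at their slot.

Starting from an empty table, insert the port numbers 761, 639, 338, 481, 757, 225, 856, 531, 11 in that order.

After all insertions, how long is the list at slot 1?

2

Insert 761: h=7, bucket 7 empty → new chain.
Insert 639: h=5, bucket 5 empty → new chain.
Insert 338: h=4, bucket 4 empty → new chain.
Insert 481: h=7, bucket 7 nonempty → append to chain.
Insert 757: h=3, bucket 3 empty → new chain.
Insert 225: h=7, bucket 7 nonempty → append to chain.
Insert 856: h=2, bucket 2 empty → new chain.
Insert 531: h=1, bucket 1 empty → new chain.
Insert 11: h=1, bucket 1 nonempty → append to chain.
Final buckets:
0: -
1: 531 -> 11
2: 856
3: 757
4: 338
5: 639
6: -
7: 761 -> 481 -> 225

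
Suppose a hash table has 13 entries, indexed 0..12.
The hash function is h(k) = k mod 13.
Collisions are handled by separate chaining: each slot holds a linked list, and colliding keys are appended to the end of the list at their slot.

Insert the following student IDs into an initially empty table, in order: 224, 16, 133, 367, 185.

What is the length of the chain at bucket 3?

5

224 -> bucket 3
16 -> bucket 3 (collision)
133 -> bucket 3 (collision)
367 -> bucket 3 (collision)
185 -> bucket 3 (collision)
Final buckets:
0: -
1: -
2: -
3: 224 -> 16 -> 133 -> 367 -> 185
4: -
5: -
6: -
7: -
8: -
9: -
10: -
11: -
12: -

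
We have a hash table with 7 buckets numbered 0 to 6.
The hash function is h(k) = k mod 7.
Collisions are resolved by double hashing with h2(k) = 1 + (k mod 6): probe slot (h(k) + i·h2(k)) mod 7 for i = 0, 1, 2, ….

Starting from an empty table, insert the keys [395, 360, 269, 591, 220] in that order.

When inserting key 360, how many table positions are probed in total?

2

395: h=3 -> slot 3
360: h=3, h2=1, probe 3,4 -> slot 4
269: h=3, h2=6, probe 3,2 -> slot 2
591: h=3, h2=4, probe 3,0 -> slot 0
220: h=3, h2=5, probe 3,1 -> slot 1
Table: [591, 220, 269, 395, 360, —, —]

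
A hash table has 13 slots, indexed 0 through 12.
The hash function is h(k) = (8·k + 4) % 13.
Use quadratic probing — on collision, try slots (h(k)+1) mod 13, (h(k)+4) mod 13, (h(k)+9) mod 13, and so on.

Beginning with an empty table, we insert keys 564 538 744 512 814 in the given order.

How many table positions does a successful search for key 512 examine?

3

Insert 564: h=5, slot 5 empty → index 5.
Insert 538: h=5, slot 5 occupied → index 6.
Insert 744: h=2, slot 2 empty → index 2.
Insert 512: h=5, slots 5,6 occupied → index 9.
Insert 814: h=3, slot 3 empty → index 3.
Table: [—, —, 744, 814, —, 564, 538, —, —, 512, —, —, —]
Lookup 512: h=5, probe 5,6,9 → found at 9.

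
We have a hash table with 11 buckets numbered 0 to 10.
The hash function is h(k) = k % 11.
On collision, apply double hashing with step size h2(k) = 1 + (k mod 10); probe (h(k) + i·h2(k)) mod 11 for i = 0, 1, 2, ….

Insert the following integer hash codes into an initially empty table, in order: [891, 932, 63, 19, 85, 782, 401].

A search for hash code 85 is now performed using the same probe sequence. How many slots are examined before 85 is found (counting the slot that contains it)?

2

Insert 891: h=0, slot 0 empty => index 0.
Insert 932: h=8, slot 8 empty => index 8.
Insert 63: h=8, h2=4, slot 8 occupied => index 1.
Insert 19: h=8, h2=10, slot 8 occupied => index 7.
Insert 85: h=8, h2=6, slot 8 occupied => index 3.
Insert 782: h=1, h2=3, slot 1 occupied => index 4.
Insert 401: h=5, slot 5 empty => index 5.
Table: [891, 63, _, 85, 782, 401, _, 19, 932, _, _]
Lookup 85: h=8, h2=6, probe 8,3 → found at 3.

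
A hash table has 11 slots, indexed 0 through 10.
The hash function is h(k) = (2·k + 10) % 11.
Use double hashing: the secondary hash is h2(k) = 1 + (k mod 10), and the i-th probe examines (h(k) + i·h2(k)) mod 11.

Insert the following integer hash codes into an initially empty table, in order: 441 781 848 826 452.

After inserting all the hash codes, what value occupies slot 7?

441 hashes to 1; slot 1 is free -> place at 1.
781 hashes to 10; slot 10 is free -> place at 10.
848 hashes to 1, h2=9; 1,10 taken -> place at 8.
826 hashes to 1, h2=7; 1,8 taken -> place at 4.
452 hashes to 1, h2=3; 1,4 taken -> place at 7.
Table: [∅, 441, ∅, ∅, 826, ∅, ∅, 452, 848, ∅, 781]

452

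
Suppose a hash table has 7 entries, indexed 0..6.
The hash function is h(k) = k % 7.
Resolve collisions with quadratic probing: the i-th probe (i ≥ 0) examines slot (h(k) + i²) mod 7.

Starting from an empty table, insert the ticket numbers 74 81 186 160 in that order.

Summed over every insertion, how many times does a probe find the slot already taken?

3

74 hashes to 4; slot 4 is free => place at 4.
81 hashes to 4; 4 taken => place at 5.
186 hashes to 4; 4,5 taken => place at 1.
160 hashes to 6; slot 6 is free => place at 6.
Table: [—, 186, —, —, 74, 81, 160]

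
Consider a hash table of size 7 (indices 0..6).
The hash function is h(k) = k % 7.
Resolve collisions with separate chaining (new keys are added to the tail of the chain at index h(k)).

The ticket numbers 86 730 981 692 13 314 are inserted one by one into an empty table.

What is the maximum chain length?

3

86 → bucket 2
730 → bucket 2 (collision)
981 → bucket 1
692 → bucket 6
13 → bucket 6 (collision)
314 → bucket 6 (collision)
Final buckets:
0: _
1: 981
2: 86 -> 730
3: _
4: _
5: _
6: 692 -> 13 -> 314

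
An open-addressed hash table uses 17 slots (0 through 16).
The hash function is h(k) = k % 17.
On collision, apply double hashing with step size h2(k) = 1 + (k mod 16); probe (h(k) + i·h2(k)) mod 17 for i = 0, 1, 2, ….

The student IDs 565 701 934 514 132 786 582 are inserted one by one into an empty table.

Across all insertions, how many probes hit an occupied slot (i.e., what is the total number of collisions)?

565 hashes to 4; slot 4 is free → place at 4.
701 hashes to 4, h2=14; 4 taken → place at 1.
934 hashes to 16; slot 16 is free → place at 16.
514 hashes to 4, h2=3; 4 taken → place at 7.
132 hashes to 13; slot 13 is free → place at 13.
786 hashes to 4, h2=3; 4,7 taken → place at 10.
582 hashes to 4, h2=7; 4 taken → place at 11.
Table: [∅, 701, ∅, ∅, 565, ∅, ∅, 514, ∅, ∅, 786, 582, ∅, 132, ∅, ∅, 934]

5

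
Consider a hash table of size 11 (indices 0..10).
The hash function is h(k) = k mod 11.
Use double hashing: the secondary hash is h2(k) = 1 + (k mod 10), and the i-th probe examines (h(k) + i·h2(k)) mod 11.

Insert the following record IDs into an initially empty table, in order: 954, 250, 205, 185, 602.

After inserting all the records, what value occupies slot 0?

954 hashes to 8; slot 8 is free -> place at 8.
250 hashes to 8, h2=1; 8 taken -> place at 9.
205 hashes to 7; slot 7 is free -> place at 7.
185 hashes to 9, h2=6; 9 taken -> place at 4.
602 hashes to 8, h2=3; 8 taken -> place at 0.
Table: [602, ., ., ., 185, ., ., 205, 954, 250, .]

602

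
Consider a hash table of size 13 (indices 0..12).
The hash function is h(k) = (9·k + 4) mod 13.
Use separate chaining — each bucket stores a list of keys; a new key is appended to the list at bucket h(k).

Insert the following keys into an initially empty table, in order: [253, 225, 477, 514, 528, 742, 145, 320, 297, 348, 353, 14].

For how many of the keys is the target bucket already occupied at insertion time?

Insert 253: h=6, bucket 6 empty -> new chain.
Insert 225: h=1, bucket 1 empty -> new chain.
Insert 477: h=7, bucket 7 empty -> new chain.
Insert 514: h=2, bucket 2 empty -> new chain.
Insert 528: h=11, bucket 11 empty -> new chain.
Insert 742: h=0, bucket 0 empty -> new chain.
Insert 145: h=9, bucket 9 empty -> new chain.
Insert 320: h=11, bucket 11 nonempty -> append to chain.
Insert 297: h=12, bucket 12 empty -> new chain.
Insert 348: h=3, bucket 3 empty -> new chain.
Insert 353: h=9, bucket 9 nonempty -> append to chain.
Insert 14: h=0, bucket 0 nonempty -> append to chain.
Final buckets:
0: 742 -> 14
1: 225
2: 514
3: 348
4: -
5: -
6: 253
7: 477
8: -
9: 145 -> 353
10: -
11: 528 -> 320
12: 297

3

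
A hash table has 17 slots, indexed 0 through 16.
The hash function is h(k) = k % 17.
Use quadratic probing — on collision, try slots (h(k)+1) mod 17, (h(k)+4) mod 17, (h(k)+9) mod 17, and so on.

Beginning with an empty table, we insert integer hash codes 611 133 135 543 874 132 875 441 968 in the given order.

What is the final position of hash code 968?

1

611: h=16 -> slot 16
133: h=14 -> slot 14
135: h=16, probe 16,0 -> slot 0
543: h=16, probe 16,0,3 -> slot 3
874: h=7 -> slot 7
132: h=13 -> slot 13
875: h=8 -> slot 8
441: h=16, probe 16,0,3,8,15 -> slot 15
968: h=16, probe 16,0,3,8,15,7,1 -> slot 1
Table: [135, 968, ., 543, ., ., ., 874, 875, ., ., ., ., 132, 133, 441, 611]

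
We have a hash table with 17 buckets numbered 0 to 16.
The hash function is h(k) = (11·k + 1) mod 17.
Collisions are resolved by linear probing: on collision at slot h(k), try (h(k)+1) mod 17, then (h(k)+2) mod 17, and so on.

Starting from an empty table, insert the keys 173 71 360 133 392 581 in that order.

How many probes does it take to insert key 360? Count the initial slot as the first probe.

173: h=0 → slot 0
71: h=0, probe 0,1 → slot 1
360: h=0, probe 0,1,2 → slot 2
133: h=2, probe 2,3 → slot 3
392: h=12 → slot 12
581: h=0, probe 0,1,2,3,4 → slot 4
Table: [173, 71, 360, 133, 581, _, _, _, _, _, _, _, 392, _, _, _, _]

3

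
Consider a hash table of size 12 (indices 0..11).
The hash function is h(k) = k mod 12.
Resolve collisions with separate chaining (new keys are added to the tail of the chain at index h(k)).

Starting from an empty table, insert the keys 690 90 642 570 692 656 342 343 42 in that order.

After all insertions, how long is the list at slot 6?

6

690 -> bucket 6
90 -> bucket 6 (collision)
642 -> bucket 6 (collision)
570 -> bucket 6 (collision)
692 -> bucket 8
656 -> bucket 8 (collision)
342 -> bucket 6 (collision)
343 -> bucket 7
42 -> bucket 6 (collision)
Final buckets:
0: _
1: _
2: _
3: _
4: _
5: _
6: 690 -> 90 -> 642 -> 570 -> 342 -> 42
7: 343
8: 692 -> 656
9: _
10: _
11: _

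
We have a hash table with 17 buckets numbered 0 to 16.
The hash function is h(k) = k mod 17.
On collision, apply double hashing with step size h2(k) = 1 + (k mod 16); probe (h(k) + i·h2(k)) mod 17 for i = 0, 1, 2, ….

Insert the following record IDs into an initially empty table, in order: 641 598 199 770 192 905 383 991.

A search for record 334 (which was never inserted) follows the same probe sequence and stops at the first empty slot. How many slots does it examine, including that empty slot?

641: h=12 → slot 12
598: h=3 → slot 3
199: h=12, h2=8, probe 12,3,11 → slot 11
770: h=5 → slot 5
192: h=5, h2=1, probe 5,6 → slot 6
905: h=4 → slot 4
383: h=9 → slot 9
991: h=5, h2=16, probe 5,4,3,2 → slot 2
Table: [_, _, 991, 598, 905, 770, 192, _, _, 383, _, 199, 641, _, _, _, _]
Lookup 334: h=11, h2=15, probe 11,9,7 → slot 7 empty, not found.

3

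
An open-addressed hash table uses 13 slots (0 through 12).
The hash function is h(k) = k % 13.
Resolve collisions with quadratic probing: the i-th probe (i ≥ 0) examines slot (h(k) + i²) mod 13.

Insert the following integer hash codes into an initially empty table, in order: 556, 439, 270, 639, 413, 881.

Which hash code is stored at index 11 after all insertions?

439

556: h=10 → slot 10
439: h=10, probe 10,11 → slot 11
270: h=10, probe 10,11,1 → slot 1
639: h=2 → slot 2
413: h=10, probe 10,11,1,6 → slot 6
881: h=10, probe 10,11,1,6,0 → slot 0
Table: [881, 270, 639, —, —, —, 413, —, —, —, 556, 439, —]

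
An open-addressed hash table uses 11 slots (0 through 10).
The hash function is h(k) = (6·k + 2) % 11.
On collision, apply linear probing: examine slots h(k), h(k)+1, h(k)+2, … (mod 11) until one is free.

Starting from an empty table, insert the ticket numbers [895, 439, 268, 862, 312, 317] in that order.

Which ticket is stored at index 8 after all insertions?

Insert 895: h=4, slot 4 empty => index 4.
Insert 439: h=7, slot 7 empty => index 7.
Insert 268: h=4, slot 4 occupied => index 5.
Insert 862: h=4, slots 4,5 occupied => index 6.
Insert 312: h=4, slots 4,5,6,7 occupied => index 8.
Insert 317: h=1, slot 1 empty => index 1.
Table: [-, 317, -, -, 895, 268, 862, 439, 312, -, -]

312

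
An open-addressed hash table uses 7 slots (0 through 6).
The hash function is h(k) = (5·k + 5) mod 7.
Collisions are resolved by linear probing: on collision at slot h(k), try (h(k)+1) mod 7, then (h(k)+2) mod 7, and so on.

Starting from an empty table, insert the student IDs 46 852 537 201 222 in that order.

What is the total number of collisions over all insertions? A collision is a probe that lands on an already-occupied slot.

46: h=4 -> slot 4
852: h=2 -> slot 2
537: h=2, probe 2,3 -> slot 3
201: h=2, probe 2,3,4,5 -> slot 5
222: h=2, probe 2,3,4,5,6 -> slot 6
Table: [∅, ∅, 852, 537, 46, 201, 222]

8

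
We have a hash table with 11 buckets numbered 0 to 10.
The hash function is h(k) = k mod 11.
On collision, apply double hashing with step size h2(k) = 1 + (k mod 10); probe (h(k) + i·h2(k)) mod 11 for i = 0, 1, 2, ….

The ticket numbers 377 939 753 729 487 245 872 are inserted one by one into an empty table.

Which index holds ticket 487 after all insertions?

0

377: h=3 → slot 3
939: h=4 → slot 4
753: h=5 → slot 5
729: h=3, h2=10, probe 3,2 → slot 2
487: h=3, h2=8, probe 3,0 → slot 0
245: h=3, h2=6, probe 3,9 → slot 9
872: h=3, h2=3, probe 3,6 → slot 6
Table: [487, ., 729, 377, 939, 753, 872, ., ., 245, .]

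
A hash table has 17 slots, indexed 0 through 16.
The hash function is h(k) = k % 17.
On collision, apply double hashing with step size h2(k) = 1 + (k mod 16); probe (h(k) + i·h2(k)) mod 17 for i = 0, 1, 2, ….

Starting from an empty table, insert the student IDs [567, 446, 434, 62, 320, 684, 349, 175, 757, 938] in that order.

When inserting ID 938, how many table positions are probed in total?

3

Insert 567: h=6, slot 6 empty => index 6.
Insert 446: h=4, slot 4 empty => index 4.
Insert 434: h=9, slot 9 empty => index 9.
Insert 62: h=11, slot 11 empty => index 11.
Insert 320: h=14, slot 14 empty => index 14.
Insert 684: h=4, h2=13, slot 4 occupied => index 0.
Insert 349: h=9, h2=14, slots 9,6 occupied => index 3.
Insert 175: h=5, slot 5 empty => index 5.
Insert 757: h=9, h2=6, slot 9 occupied => index 15.
Insert 938: h=3, h2=11, slots 3,14 occupied => index 8.
Table: [684, -, -, 349, 446, 175, 567, -, 938, 434, -, 62, -, -, 320, 757, -]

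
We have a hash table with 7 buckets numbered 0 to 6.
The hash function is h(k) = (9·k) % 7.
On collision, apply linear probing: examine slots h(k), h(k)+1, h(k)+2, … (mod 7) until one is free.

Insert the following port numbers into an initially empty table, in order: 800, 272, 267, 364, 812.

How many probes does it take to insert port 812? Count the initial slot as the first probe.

2

800 hashes to 4; slot 4 is free => place at 4.
272 hashes to 5; slot 5 is free => place at 5.
267 hashes to 2; slot 2 is free => place at 2.
364 hashes to 0; slot 0 is free => place at 0.
812 hashes to 0; 0 taken => place at 1.
Table: [364, 812, 267, -, 800, 272, -]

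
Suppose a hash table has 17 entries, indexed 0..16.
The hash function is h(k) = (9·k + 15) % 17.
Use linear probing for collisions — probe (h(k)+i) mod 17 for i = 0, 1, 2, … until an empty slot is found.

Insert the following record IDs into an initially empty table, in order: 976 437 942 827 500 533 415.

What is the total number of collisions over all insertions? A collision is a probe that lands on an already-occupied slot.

8

Insert 976: h=10, slot 10 empty => index 10.
Insert 437: h=4, slot 4 empty => index 4.
Insert 942: h=10, slot 10 occupied => index 11.
Insert 827: h=12, slot 12 empty => index 12.
Insert 500: h=10, slots 10,11,12 occupied => index 13.
Insert 533: h=1, slot 1 empty => index 1.
Insert 415: h=10, slots 10,11,12,13 occupied => index 14.
Table: [∅, 533, ∅, ∅, 437, ∅, ∅, ∅, ∅, ∅, 976, 942, 827, 500, 415, ∅, ∅]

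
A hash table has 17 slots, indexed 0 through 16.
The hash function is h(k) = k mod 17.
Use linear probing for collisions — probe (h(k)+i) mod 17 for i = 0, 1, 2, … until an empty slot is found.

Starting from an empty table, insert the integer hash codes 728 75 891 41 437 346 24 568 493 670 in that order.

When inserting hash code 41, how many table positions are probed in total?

728 hashes to 14; slot 14 is free → place at 14.
75 hashes to 7; slot 7 is free → place at 7.
891 hashes to 7; 7 taken → place at 8.
41 hashes to 7; 7,8 taken → place at 9.
437 hashes to 12; slot 12 is free → place at 12.
346 hashes to 6; slot 6 is free → place at 6.
24 hashes to 7; 7,8,9 taken → place at 10.
568 hashes to 7; 7,8,9,10 taken → place at 11.
493 hashes to 0; slot 0 is free → place at 0.
670 hashes to 7; 7,8,9,10,11,12 taken → place at 13.
Table: [493, _, _, _, _, _, 346, 75, 891, 41, 24, 568, 437, 670, 728, _, _]

3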